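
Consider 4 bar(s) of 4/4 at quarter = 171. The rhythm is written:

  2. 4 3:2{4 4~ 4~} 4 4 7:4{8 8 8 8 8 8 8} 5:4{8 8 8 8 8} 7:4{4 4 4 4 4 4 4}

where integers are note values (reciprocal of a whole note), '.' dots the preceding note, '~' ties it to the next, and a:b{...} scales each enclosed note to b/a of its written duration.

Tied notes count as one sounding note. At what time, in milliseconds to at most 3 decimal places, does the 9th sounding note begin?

1. 0.0ms @ 0 + 1052.632ms (3)
2. 1052.632ms @ 3 + 350.877ms (1)
3. 1403.509ms @ 4 + 233.918ms (2/3)
4. 1637.427ms @ 14/3 + 818.713ms (7/3)
5. 2456.14ms @ 7 + 350.877ms (1)
6. 2807.018ms @ 8 + 100.251ms (2/7)
7. 2907.268ms @ 58/7 + 100.251ms (2/7)
8. 3007.519ms @ 60/7 + 100.251ms (2/7)
9. 3107.769ms @ 62/7 + 100.251ms (2/7)
10. 3208.02ms @ 64/7 + 100.251ms (2/7)
11. 3308.271ms @ 66/7 + 100.251ms (2/7)
12. 3408.521ms @ 68/7 + 100.251ms (2/7)
13. 3508.772ms @ 10 + 140.351ms (2/5)
14. 3649.123ms @ 52/5 + 140.351ms (2/5)
15. 3789.474ms @ 54/5 + 140.351ms (2/5)
16. 3929.825ms @ 56/5 + 140.351ms (2/5)
17. 4070.175ms @ 58/5 + 140.351ms (2/5)
18. 4210.526ms @ 12 + 200.501ms (4/7)
19. 4411.028ms @ 88/7 + 200.501ms (4/7)
20. 4611.529ms @ 92/7 + 200.501ms (4/7)
21. 4812.03ms @ 96/7 + 200.501ms (4/7)
22. 5012.531ms @ 100/7 + 200.501ms (4/7)
23. 5213.033ms @ 104/7 + 200.501ms (4/7)
24. 5413.534ms @ 108/7 + 200.501ms (4/7)

note 9 onset = 62/7b = 3107.769ms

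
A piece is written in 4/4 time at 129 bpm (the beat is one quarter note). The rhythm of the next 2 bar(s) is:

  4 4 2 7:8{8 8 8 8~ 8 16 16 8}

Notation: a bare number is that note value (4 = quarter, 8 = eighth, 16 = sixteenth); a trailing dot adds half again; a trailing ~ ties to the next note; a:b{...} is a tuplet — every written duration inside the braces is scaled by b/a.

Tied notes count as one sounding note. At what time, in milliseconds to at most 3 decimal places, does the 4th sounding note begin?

note 4 onset = 4b = 1860.465ms

1. 0.0ms @ 0 + 465.116ms (1)
2. 465.116ms @ 1 + 465.116ms (1)
3. 930.233ms @ 2 + 930.233ms (2)
4. 1860.465ms @ 4 + 265.781ms (4/7)
5. 2126.246ms @ 32/7 + 265.781ms (4/7)
6. 2392.027ms @ 36/7 + 265.781ms (4/7)
7. 2657.807ms @ 40/7 + 531.561ms (8/7)
8. 3189.369ms @ 48/7 + 132.89ms (2/7)
9. 3322.259ms @ 50/7 + 132.89ms (2/7)
10. 3455.15ms @ 52/7 + 265.781ms (4/7)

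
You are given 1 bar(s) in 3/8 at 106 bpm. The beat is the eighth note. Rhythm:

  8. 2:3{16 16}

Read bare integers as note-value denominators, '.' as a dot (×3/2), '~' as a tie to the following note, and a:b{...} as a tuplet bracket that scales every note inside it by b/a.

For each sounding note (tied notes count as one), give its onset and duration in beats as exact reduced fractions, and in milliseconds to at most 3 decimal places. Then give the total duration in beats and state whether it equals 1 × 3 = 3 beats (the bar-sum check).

1) 0.0ms=0b +849.057ms=3/2b
2) 849.057ms=3/2b +424.528ms=3/4b
3) 1273.585ms=9/4b +424.528ms=3/4b
Σ=3b of 3 (106bpm 3/8) — PASS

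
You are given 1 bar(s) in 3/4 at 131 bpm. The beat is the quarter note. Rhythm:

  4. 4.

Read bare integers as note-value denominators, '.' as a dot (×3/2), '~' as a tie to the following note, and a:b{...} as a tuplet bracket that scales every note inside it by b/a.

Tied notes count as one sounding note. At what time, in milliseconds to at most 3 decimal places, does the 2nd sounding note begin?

1. 0.0ms @ 0 + 687.023ms (3/2)
2. 687.023ms @ 3/2 + 687.023ms (3/2)

note 2 onset = 3/2b = 687.023ms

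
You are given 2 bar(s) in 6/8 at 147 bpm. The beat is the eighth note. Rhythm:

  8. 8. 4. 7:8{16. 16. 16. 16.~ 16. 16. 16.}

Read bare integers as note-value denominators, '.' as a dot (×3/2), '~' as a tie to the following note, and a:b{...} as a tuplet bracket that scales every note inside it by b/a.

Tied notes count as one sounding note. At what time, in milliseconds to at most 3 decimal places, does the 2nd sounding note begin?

1. 0.0ms @ 0 + 612.245ms (3/2)
2. 612.245ms @ 3/2 + 612.245ms (3/2)
3. 1224.49ms @ 3 + 1224.49ms (3)
4. 2448.98ms @ 6 + 349.854ms (6/7)
5. 2798.834ms @ 48/7 + 349.854ms (6/7)
6. 3148.688ms @ 54/7 + 349.854ms (6/7)
7. 3498.542ms @ 60/7 + 699.708ms (12/7)
8. 4198.251ms @ 72/7 + 349.854ms (6/7)
9. 4548.105ms @ 78/7 + 349.854ms (6/7)

note 2 onset = 3/2b = 612.245ms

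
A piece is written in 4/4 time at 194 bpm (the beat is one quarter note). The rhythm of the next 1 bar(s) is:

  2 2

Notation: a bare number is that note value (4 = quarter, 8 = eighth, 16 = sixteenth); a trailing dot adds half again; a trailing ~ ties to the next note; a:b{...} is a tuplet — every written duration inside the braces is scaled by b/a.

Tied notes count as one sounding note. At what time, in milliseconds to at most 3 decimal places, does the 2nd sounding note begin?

note 2 onset = 2b = 618.557ms

1. 0.0ms @ 0 + 618.557ms (2)
2. 618.557ms @ 2 + 618.557ms (2)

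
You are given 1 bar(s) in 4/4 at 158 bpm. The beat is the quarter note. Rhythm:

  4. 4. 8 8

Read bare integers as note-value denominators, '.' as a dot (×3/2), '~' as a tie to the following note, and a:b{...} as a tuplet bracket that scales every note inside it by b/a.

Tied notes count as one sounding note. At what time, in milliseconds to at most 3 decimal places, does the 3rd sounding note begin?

1. 0.0ms @ 0 + 569.62ms (3/2)
2. 569.62ms @ 3/2 + 569.62ms (3/2)
3. 1139.241ms @ 3 + 189.873ms (1/2)
4. 1329.114ms @ 7/2 + 189.873ms (1/2)

note 3 onset = 3b = 1139.241ms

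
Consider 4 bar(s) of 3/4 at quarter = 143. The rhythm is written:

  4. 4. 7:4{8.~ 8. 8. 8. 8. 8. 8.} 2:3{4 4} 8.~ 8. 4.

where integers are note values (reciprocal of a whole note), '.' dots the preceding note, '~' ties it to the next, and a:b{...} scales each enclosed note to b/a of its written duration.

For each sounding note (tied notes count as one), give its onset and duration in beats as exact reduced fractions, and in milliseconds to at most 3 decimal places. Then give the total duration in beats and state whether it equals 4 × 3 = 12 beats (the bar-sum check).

1) 0.0ms=0b +629.371ms=3/2b
2) 629.371ms=3/2b +629.371ms=3/2b
3) 1258.741ms=3b +359.64ms=6/7b
4) 1618.382ms=27/7b +179.82ms=3/7b
5) 1798.202ms=30/7b +179.82ms=3/7b
6) 1978.022ms=33/7b +179.82ms=3/7b
7) 2157.842ms=36/7b +179.82ms=3/7b
8) 2337.662ms=39/7b +179.82ms=3/7b
9) 2517.483ms=6b +629.371ms=3/2b
10) 3146.853ms=15/2b +629.371ms=3/2b
11) 3776.224ms=9b +629.371ms=3/2b
12) 4405.594ms=21/2b +629.371ms=3/2b
Σ=12b of 12 (143bpm 3/4) — PASS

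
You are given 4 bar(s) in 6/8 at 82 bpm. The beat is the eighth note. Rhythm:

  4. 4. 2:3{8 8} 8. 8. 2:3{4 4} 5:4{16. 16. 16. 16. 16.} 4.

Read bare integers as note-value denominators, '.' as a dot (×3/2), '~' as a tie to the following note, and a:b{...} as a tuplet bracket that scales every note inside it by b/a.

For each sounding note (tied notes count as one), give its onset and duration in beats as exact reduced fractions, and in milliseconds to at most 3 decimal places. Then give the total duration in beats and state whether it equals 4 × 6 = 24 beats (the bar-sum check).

1) 0.0ms=0b +2195.122ms=3b
2) 2195.122ms=3b +2195.122ms=3b
3) 4390.244ms=6b +1097.561ms=3/2b
4) 5487.805ms=15/2b +1097.561ms=3/2b
5) 6585.366ms=9b +1097.561ms=3/2b
6) 7682.927ms=21/2b +1097.561ms=3/2b
7) 8780.488ms=12b +2195.122ms=3b
8) 10975.61ms=15b +2195.122ms=3b
9) 13170.732ms=18b +439.024ms=3/5b
10) 13609.756ms=93/5b +439.024ms=3/5b
11) 14048.78ms=96/5b +439.024ms=3/5b
12) 14487.805ms=99/5b +439.024ms=3/5b
13) 14926.829ms=102/5b +439.024ms=3/5b
14) 15365.854ms=21b +2195.122ms=3b
Σ=24b of 24 (82bpm 6/8) — PASS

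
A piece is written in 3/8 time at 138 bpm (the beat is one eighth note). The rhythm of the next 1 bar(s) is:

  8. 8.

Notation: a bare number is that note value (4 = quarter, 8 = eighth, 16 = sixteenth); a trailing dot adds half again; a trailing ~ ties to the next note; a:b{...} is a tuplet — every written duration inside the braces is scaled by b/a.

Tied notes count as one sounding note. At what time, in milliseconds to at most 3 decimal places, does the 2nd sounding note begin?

1. 0.0ms @ 0 + 652.174ms (3/2)
2. 652.174ms @ 3/2 + 652.174ms (3/2)

note 2 onset = 3/2b = 652.174ms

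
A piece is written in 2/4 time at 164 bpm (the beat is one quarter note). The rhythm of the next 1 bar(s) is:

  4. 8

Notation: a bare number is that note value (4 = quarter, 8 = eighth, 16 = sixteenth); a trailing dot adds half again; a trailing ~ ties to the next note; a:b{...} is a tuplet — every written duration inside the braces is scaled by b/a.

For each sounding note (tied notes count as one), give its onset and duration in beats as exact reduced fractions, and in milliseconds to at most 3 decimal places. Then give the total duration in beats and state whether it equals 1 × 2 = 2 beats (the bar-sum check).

1) 0.0ms=0b +548.78ms=3/2b
2) 548.78ms=3/2b +182.927ms=1/2b
Σ=2b of 2 (164bpm 2/4) — PASS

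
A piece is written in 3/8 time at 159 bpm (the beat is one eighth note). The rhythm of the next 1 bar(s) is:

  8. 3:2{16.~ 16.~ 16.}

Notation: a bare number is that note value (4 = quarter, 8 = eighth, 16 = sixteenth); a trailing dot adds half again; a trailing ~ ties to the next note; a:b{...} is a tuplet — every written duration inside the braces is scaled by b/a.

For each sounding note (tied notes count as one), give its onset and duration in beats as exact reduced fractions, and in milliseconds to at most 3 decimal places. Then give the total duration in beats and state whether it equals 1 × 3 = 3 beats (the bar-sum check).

1) 0.0ms=0b +566.038ms=3/2b
2) 566.038ms=3/2b +566.038ms=3/2b
Σ=3b of 3 (159bpm 3/8) — PASS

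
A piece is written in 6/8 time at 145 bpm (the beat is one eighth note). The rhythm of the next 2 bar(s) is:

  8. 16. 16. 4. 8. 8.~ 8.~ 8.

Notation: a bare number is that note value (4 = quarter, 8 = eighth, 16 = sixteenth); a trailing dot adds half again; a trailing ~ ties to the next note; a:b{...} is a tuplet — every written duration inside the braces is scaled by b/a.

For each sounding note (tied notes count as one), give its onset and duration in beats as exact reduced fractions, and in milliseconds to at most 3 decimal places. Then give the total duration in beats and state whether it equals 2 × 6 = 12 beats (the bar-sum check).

1) 0.0ms=0b +620.69ms=3/2b
2) 620.69ms=3/2b +310.345ms=3/4b
3) 931.034ms=9/4b +310.345ms=3/4b
4) 1241.379ms=3b +1241.379ms=3b
5) 2482.759ms=6b +620.69ms=3/2b
6) 3103.448ms=15/2b +1862.069ms=9/2b
Σ=12b of 12 (145bpm 6/8) — PASS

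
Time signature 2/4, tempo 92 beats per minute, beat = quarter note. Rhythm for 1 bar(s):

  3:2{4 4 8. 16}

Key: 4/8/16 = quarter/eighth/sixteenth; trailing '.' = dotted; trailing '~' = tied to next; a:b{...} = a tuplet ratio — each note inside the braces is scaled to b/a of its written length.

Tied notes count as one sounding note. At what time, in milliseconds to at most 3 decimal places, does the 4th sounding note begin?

1. 0.0ms @ 0 + 434.783ms (2/3)
2. 434.783ms @ 2/3 + 434.783ms (2/3)
3. 869.565ms @ 4/3 + 326.087ms (1/2)
4. 1195.652ms @ 11/6 + 108.696ms (1/6)

note 4 onset = 11/6b = 1195.652ms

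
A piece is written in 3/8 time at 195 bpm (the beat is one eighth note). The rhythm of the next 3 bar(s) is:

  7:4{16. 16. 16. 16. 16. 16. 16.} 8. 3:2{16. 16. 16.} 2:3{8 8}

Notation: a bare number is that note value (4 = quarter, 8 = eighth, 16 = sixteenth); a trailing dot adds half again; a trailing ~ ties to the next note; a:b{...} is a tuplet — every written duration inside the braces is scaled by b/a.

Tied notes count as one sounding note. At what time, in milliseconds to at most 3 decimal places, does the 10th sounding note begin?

1. 0.0ms @ 0 + 131.868ms (3/7)
2. 131.868ms @ 3/7 + 131.868ms (3/7)
3. 263.736ms @ 6/7 + 131.868ms (3/7)
4. 395.604ms @ 9/7 + 131.868ms (3/7)
5. 527.473ms @ 12/7 + 131.868ms (3/7)
6. 659.341ms @ 15/7 + 131.868ms (3/7)
7. 791.209ms @ 18/7 + 131.868ms (3/7)
8. 923.077ms @ 3 + 461.538ms (3/2)
9. 1384.615ms @ 9/2 + 153.846ms (1/2)
10. 1538.462ms @ 5 + 153.846ms (1/2)
11. 1692.308ms @ 11/2 + 153.846ms (1/2)
12. 1846.154ms @ 6 + 461.538ms (3/2)
13. 2307.692ms @ 15/2 + 461.538ms (3/2)

note 10 onset = 5b = 1538.462ms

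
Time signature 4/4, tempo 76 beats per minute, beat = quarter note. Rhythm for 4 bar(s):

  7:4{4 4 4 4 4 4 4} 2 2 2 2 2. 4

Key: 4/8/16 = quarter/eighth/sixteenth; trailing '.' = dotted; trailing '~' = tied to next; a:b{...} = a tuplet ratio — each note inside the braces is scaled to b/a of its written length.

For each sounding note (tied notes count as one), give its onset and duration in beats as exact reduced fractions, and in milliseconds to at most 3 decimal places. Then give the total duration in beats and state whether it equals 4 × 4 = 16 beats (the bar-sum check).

1) 0.0ms=0b +451.128ms=4/7b
2) 451.128ms=4/7b +451.128ms=4/7b
3) 902.256ms=8/7b +451.128ms=4/7b
4) 1353.383ms=12/7b +451.128ms=4/7b
5) 1804.511ms=16/7b +451.128ms=4/7b
6) 2255.639ms=20/7b +451.128ms=4/7b
7) 2706.767ms=24/7b +451.128ms=4/7b
8) 3157.895ms=4b +1578.947ms=2b
9) 4736.842ms=6b +1578.947ms=2b
10) 6315.789ms=8b +1578.947ms=2b
11) 7894.737ms=10b +1578.947ms=2b
12) 9473.684ms=12b +2368.421ms=3b
13) 11842.105ms=15b +789.474ms=1b
Σ=16b of 16 (76bpm 4/4) — PASS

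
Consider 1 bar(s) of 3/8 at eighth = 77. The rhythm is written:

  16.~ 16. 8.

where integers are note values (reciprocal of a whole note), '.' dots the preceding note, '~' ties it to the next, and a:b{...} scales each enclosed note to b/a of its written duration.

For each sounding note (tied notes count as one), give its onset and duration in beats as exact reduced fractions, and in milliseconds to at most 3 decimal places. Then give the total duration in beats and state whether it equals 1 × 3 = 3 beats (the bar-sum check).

1) 0.0ms=0b +1168.831ms=3/2b
2) 1168.831ms=3/2b +1168.831ms=3/2b
Σ=3b of 3 (77bpm 3/8) — PASS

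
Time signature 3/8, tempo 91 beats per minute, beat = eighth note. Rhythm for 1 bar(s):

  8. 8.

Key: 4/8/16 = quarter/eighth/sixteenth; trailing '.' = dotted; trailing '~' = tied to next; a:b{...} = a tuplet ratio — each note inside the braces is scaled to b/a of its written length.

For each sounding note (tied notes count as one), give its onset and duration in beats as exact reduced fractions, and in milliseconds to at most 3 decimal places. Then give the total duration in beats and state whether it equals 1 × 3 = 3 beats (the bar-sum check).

1) 0.0ms=0b +989.011ms=3/2b
2) 989.011ms=3/2b +989.011ms=3/2b
Σ=3b of 3 (91bpm 3/8) — PASS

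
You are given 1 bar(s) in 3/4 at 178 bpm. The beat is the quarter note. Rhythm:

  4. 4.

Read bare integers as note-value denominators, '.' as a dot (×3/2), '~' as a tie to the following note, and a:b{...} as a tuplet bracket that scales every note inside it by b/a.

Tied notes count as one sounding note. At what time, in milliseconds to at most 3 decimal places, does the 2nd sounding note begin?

1. 0.0ms @ 0 + 505.618ms (3/2)
2. 505.618ms @ 3/2 + 505.618ms (3/2)

note 2 onset = 3/2b = 505.618ms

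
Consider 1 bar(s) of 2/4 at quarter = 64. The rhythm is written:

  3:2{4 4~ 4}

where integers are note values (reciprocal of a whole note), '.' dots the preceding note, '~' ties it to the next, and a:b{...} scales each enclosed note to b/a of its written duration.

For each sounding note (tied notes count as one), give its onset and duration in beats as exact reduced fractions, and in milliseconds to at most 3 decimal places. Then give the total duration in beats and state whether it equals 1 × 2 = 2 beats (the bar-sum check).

1) 0.0ms=0b +625.0ms=2/3b
2) 625.0ms=2/3b +1250.0ms=4/3b
Σ=2b of 2 (64bpm 2/4) — PASS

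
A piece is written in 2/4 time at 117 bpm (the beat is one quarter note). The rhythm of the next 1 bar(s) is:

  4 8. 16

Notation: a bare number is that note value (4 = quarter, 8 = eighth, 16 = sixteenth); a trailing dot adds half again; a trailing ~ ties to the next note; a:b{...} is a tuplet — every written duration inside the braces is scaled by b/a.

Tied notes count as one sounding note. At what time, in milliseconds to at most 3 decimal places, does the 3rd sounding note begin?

note 3 onset = 7/4b = 897.436ms

1. 0.0ms @ 0 + 512.821ms (1)
2. 512.821ms @ 1 + 384.615ms (3/4)
3. 897.436ms @ 7/4 + 128.205ms (1/4)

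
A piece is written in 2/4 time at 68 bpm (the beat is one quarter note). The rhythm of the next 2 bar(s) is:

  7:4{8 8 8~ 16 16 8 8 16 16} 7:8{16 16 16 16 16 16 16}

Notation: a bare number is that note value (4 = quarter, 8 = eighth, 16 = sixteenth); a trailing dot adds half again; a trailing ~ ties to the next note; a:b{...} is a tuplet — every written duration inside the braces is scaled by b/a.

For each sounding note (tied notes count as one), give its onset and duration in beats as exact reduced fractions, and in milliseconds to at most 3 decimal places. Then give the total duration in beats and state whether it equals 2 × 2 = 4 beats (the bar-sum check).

1) 0.0ms=0b +252.101ms=2/7b
2) 252.101ms=2/7b +252.101ms=2/7b
3) 504.202ms=4/7b +378.151ms=3/7b
4) 882.353ms=1b +126.05ms=1/7b
5) 1008.403ms=8/7b +252.101ms=2/7b
6) 1260.504ms=10/7b +252.101ms=2/7b
7) 1512.605ms=12/7b +126.05ms=1/7b
8) 1638.655ms=13/7b +126.05ms=1/7b
9) 1764.706ms=2b +252.101ms=2/7b
10) 2016.807ms=16/7b +252.101ms=2/7b
11) 2268.908ms=18/7b +252.101ms=2/7b
12) 2521.008ms=20/7b +252.101ms=2/7b
13) 2773.109ms=22/7b +252.101ms=2/7b
14) 3025.21ms=24/7b +252.101ms=2/7b
15) 3277.311ms=26/7b +252.101ms=2/7b
Σ=4b of 4 (68bpm 2/4) — PASS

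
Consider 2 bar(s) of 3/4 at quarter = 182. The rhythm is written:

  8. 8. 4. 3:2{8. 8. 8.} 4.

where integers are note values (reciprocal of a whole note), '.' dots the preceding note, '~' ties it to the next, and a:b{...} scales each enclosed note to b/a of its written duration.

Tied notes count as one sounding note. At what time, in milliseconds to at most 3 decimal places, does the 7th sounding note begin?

note 7 onset = 9/2b = 1483.516ms

1. 0.0ms @ 0 + 247.253ms (3/4)
2. 247.253ms @ 3/4 + 247.253ms (3/4)
3. 494.505ms @ 3/2 + 494.505ms (3/2)
4. 989.011ms @ 3 + 164.835ms (1/2)
5. 1153.846ms @ 7/2 + 164.835ms (1/2)
6. 1318.681ms @ 4 + 164.835ms (1/2)
7. 1483.516ms @ 9/2 + 494.505ms (3/2)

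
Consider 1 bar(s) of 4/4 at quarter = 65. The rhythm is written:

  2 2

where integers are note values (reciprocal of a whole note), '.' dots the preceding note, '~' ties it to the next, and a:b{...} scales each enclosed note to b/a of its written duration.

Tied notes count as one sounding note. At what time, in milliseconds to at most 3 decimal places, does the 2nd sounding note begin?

note 2 onset = 2b = 1846.154ms

1. 0.0ms @ 0 + 1846.154ms (2)
2. 1846.154ms @ 2 + 1846.154ms (2)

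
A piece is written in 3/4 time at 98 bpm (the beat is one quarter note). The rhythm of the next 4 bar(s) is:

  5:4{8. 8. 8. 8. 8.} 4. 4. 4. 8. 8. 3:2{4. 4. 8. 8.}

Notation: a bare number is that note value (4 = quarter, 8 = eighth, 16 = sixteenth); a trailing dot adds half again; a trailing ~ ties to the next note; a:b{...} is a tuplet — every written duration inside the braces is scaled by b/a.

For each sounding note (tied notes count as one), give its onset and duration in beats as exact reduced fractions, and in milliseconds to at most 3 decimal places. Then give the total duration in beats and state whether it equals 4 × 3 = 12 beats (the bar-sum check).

1) 0.0ms=0b +367.347ms=3/5b
2) 367.347ms=3/5b +367.347ms=3/5b
3) 734.694ms=6/5b +367.347ms=3/5b
4) 1102.041ms=9/5b +367.347ms=3/5b
5) 1469.388ms=12/5b +367.347ms=3/5b
6) 1836.735ms=3b +918.367ms=3/2b
7) 2755.102ms=9/2b +918.367ms=3/2b
8) 3673.469ms=6b +918.367ms=3/2b
9) 4591.837ms=15/2b +459.184ms=3/4b
10) 5051.02ms=33/4b +459.184ms=3/4b
11) 5510.204ms=9b +612.245ms=1b
12) 6122.449ms=10b +612.245ms=1b
13) 6734.694ms=11b +306.122ms=1/2b
14) 7040.816ms=23/2b +306.122ms=1/2b
Σ=12b of 12 (98bpm 3/4) — PASS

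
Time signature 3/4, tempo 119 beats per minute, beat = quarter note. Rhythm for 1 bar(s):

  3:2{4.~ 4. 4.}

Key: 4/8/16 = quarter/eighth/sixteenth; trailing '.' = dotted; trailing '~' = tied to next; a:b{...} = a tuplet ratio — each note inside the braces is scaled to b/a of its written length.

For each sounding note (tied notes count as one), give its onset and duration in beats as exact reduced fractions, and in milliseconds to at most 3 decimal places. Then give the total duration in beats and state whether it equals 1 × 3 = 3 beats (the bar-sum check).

1) 0.0ms=0b +1008.403ms=2b
2) 1008.403ms=2b +504.202ms=1b
Σ=3b of 3 (119bpm 3/4) — PASS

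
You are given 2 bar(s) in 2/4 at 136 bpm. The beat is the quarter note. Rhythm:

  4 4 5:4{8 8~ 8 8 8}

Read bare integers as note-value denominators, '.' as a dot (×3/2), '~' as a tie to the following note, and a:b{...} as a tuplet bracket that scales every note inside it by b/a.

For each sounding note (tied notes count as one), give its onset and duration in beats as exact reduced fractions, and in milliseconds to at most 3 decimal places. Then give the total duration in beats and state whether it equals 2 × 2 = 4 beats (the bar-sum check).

1) 0.0ms=0b +441.176ms=1b
2) 441.176ms=1b +441.176ms=1b
3) 882.353ms=2b +176.471ms=2/5b
4) 1058.824ms=12/5b +352.941ms=4/5b
5) 1411.765ms=16/5b +176.471ms=2/5b
6) 1588.235ms=18/5b +176.471ms=2/5b
Σ=4b of 4 (136bpm 2/4) — PASS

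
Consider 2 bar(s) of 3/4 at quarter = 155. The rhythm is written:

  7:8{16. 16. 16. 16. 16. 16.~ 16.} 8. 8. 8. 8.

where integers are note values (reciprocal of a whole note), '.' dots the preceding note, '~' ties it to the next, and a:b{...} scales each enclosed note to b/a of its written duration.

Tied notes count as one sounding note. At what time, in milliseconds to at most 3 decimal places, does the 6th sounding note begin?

1. 0.0ms @ 0 + 165.899ms (3/7)
2. 165.899ms @ 3/7 + 165.899ms (3/7)
3. 331.797ms @ 6/7 + 165.899ms (3/7)
4. 497.696ms @ 9/7 + 165.899ms (3/7)
5. 663.594ms @ 12/7 + 165.899ms (3/7)
6. 829.493ms @ 15/7 + 331.797ms (6/7)
7. 1161.29ms @ 3 + 290.323ms (3/4)
8. 1451.613ms @ 15/4 + 290.323ms (3/4)
9. 1741.935ms @ 9/2 + 290.323ms (3/4)
10. 2032.258ms @ 21/4 + 290.323ms (3/4)

note 6 onset = 15/7b = 829.493ms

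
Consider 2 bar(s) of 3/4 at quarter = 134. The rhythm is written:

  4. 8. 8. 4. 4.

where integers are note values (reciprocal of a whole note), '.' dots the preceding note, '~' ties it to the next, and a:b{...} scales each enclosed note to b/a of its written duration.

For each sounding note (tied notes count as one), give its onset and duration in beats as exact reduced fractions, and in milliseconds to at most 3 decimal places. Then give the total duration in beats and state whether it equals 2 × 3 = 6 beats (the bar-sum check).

1) 0.0ms=0b +671.642ms=3/2b
2) 671.642ms=3/2b +335.821ms=3/4b
3) 1007.463ms=9/4b +335.821ms=3/4b
4) 1343.284ms=3b +671.642ms=3/2b
5) 2014.925ms=9/2b +671.642ms=3/2b
Σ=6b of 6 (134bpm 3/4) — PASS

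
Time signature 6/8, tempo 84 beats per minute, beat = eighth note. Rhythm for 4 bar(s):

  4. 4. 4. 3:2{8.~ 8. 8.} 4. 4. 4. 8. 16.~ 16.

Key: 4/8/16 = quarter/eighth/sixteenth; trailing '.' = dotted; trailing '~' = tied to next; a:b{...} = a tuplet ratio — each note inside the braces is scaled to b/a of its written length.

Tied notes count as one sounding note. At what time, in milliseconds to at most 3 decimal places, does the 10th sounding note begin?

1. 0.0ms @ 0 + 2142.857ms (3)
2. 2142.857ms @ 3 + 2142.857ms (3)
3. 4285.714ms @ 6 + 2142.857ms (3)
4. 6428.571ms @ 9 + 1428.571ms (2)
5. 7857.143ms @ 11 + 714.286ms (1)
6. 8571.429ms @ 12 + 2142.857ms (3)
7. 10714.286ms @ 15 + 2142.857ms (3)
8. 12857.143ms @ 18 + 2142.857ms (3)
9. 15000.0ms @ 21 + 1071.429ms (3/2)
10. 16071.429ms @ 45/2 + 1071.429ms (3/2)

note 10 onset = 45/2b = 16071.429ms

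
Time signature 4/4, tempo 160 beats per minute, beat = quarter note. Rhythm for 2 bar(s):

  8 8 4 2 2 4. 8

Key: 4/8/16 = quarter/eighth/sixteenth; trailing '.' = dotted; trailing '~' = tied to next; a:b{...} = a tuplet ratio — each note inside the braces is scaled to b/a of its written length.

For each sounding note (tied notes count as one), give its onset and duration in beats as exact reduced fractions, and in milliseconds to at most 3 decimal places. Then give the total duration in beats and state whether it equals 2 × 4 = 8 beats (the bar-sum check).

1) 0.0ms=0b +187.5ms=1/2b
2) 187.5ms=1/2b +187.5ms=1/2b
3) 375.0ms=1b +375.0ms=1b
4) 750.0ms=2b +750.0ms=2b
5) 1500.0ms=4b +750.0ms=2b
6) 2250.0ms=6b +562.5ms=3/2b
7) 2812.5ms=15/2b +187.5ms=1/2b
Σ=8b of 8 (160bpm 4/4) — PASS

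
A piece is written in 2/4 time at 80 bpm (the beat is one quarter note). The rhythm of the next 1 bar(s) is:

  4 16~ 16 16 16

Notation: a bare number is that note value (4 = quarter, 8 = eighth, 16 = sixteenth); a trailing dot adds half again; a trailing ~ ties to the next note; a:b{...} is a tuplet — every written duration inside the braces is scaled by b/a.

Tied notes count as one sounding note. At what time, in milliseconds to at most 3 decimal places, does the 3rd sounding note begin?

1. 0.0ms @ 0 + 750.0ms (1)
2. 750.0ms @ 1 + 375.0ms (1/2)
3. 1125.0ms @ 3/2 + 187.5ms (1/4)
4. 1312.5ms @ 7/4 + 187.5ms (1/4)

note 3 onset = 3/2b = 1125.0ms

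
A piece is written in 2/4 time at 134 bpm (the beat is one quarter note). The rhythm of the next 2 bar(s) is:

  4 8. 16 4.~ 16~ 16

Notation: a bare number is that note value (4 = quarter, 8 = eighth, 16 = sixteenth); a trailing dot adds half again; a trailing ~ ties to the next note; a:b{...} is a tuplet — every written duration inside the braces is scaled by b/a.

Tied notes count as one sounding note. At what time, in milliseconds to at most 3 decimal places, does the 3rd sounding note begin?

1. 0.0ms @ 0 + 447.761ms (1)
2. 447.761ms @ 1 + 335.821ms (3/4)
3. 783.582ms @ 7/4 + 111.94ms (1/4)
4. 895.522ms @ 2 + 895.522ms (2)

note 3 onset = 7/4b = 783.582ms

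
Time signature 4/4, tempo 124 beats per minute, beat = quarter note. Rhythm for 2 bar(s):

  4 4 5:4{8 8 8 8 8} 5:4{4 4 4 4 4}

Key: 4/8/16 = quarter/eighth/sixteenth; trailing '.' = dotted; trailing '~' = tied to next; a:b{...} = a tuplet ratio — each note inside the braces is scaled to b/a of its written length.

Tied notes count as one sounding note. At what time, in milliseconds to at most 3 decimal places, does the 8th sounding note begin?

1. 0.0ms @ 0 + 483.871ms (1)
2. 483.871ms @ 1 + 483.871ms (1)
3. 967.742ms @ 2 + 193.548ms (2/5)
4. 1161.29ms @ 12/5 + 193.548ms (2/5)
5. 1354.839ms @ 14/5 + 193.548ms (2/5)
6. 1548.387ms @ 16/5 + 193.548ms (2/5)
7. 1741.935ms @ 18/5 + 193.548ms (2/5)
8. 1935.484ms @ 4 + 387.097ms (4/5)
9. 2322.581ms @ 24/5 + 387.097ms (4/5)
10. 2709.677ms @ 28/5 + 387.097ms (4/5)
11. 3096.774ms @ 32/5 + 387.097ms (4/5)
12. 3483.871ms @ 36/5 + 387.097ms (4/5)

note 8 onset = 4b = 1935.484ms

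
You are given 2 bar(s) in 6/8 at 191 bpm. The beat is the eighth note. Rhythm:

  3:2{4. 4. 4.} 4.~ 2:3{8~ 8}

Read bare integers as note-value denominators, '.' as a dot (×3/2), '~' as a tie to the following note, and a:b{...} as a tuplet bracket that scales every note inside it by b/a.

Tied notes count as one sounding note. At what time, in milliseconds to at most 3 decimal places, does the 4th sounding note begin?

note 4 onset = 6b = 1884.817ms

1. 0.0ms @ 0 + 628.272ms (2)
2. 628.272ms @ 2 + 628.272ms (2)
3. 1256.545ms @ 4 + 628.272ms (2)
4. 1884.817ms @ 6 + 1884.817ms (6)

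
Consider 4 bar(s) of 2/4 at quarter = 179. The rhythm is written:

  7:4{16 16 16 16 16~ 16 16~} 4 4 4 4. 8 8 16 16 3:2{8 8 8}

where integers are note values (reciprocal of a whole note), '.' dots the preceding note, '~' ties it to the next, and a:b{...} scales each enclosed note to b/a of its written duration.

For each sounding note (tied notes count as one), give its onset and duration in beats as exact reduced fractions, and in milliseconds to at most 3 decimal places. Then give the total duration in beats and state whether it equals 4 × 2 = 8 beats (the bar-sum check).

1) 0.0ms=0b +47.885ms=1/7b
2) 47.885ms=1/7b +47.885ms=1/7b
3) 95.77ms=2/7b +47.885ms=1/7b
4) 143.655ms=3/7b +47.885ms=1/7b
5) 191.54ms=4/7b +95.77ms=2/7b
6) 287.31ms=6/7b +383.081ms=8/7b
7) 670.391ms=2b +335.196ms=1b
8) 1005.587ms=3b +335.196ms=1b
9) 1340.782ms=4b +502.793ms=3/2b
10) 1843.575ms=11/2b +167.598ms=1/2b
11) 2011.173ms=6b +167.598ms=1/2b
12) 2178.771ms=13/2b +83.799ms=1/4b
13) 2262.57ms=27/4b +83.799ms=1/4b
14) 2346.369ms=7b +111.732ms=1/3b
15) 2458.101ms=22/3b +111.732ms=1/3b
16) 2569.832ms=23/3b +111.732ms=1/3b
Σ=8b of 8 (179bpm 2/4) — PASS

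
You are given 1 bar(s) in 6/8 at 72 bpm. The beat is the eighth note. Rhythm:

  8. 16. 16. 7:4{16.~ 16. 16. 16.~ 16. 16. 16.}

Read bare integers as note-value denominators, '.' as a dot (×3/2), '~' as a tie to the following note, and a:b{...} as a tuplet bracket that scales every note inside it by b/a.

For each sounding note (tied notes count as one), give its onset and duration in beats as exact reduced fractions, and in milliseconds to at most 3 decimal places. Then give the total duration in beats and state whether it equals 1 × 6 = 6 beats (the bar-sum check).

1) 0.0ms=0b +1250.0ms=3/2b
2) 1250.0ms=3/2b +625.0ms=3/4b
3) 1875.0ms=9/4b +625.0ms=3/4b
4) 2500.0ms=3b +714.286ms=6/7b
5) 3214.286ms=27/7b +357.143ms=3/7b
6) 3571.429ms=30/7b +714.286ms=6/7b
7) 4285.714ms=36/7b +357.143ms=3/7b
8) 4642.857ms=39/7b +357.143ms=3/7b
Σ=6b of 6 (72bpm 6/8) — PASS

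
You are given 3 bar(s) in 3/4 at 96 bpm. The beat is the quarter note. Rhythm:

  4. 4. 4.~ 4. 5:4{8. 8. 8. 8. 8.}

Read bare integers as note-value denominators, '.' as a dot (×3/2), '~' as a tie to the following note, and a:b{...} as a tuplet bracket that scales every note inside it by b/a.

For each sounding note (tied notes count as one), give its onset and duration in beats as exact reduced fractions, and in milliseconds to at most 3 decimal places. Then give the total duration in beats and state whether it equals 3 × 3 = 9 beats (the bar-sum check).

1) 0.0ms=0b +937.5ms=3/2b
2) 937.5ms=3/2b +937.5ms=3/2b
3) 1875.0ms=3b +1875.0ms=3b
4) 3750.0ms=6b +375.0ms=3/5b
5) 4125.0ms=33/5b +375.0ms=3/5b
6) 4500.0ms=36/5b +375.0ms=3/5b
7) 4875.0ms=39/5b +375.0ms=3/5b
8) 5250.0ms=42/5b +375.0ms=3/5b
Σ=9b of 9 (96bpm 3/4) — PASS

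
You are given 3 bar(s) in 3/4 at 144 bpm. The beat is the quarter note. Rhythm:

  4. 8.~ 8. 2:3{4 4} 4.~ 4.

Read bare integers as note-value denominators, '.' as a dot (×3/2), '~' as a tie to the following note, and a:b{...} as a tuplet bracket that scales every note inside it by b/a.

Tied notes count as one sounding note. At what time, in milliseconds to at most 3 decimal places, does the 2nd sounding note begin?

note 2 onset = 3/2b = 625.0ms

1. 0.0ms @ 0 + 625.0ms (3/2)
2. 625.0ms @ 3/2 + 625.0ms (3/2)
3. 1250.0ms @ 3 + 625.0ms (3/2)
4. 1875.0ms @ 9/2 + 625.0ms (3/2)
5. 2500.0ms @ 6 + 1250.0ms (3)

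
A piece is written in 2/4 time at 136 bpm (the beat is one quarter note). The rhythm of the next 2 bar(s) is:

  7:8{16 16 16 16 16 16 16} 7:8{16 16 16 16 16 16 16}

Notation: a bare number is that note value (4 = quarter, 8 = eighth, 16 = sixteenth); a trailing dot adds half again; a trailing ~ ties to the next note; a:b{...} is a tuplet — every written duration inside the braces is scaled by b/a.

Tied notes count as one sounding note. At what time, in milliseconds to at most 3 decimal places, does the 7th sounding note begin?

note 7 onset = 12/7b = 756.303ms

1. 0.0ms @ 0 + 126.05ms (2/7)
2. 126.05ms @ 2/7 + 126.05ms (2/7)
3. 252.101ms @ 4/7 + 126.05ms (2/7)
4. 378.151ms @ 6/7 + 126.05ms (2/7)
5. 504.202ms @ 8/7 + 126.05ms (2/7)
6. 630.252ms @ 10/7 + 126.05ms (2/7)
7. 756.303ms @ 12/7 + 126.05ms (2/7)
8. 882.353ms @ 2 + 126.05ms (2/7)
9. 1008.403ms @ 16/7 + 126.05ms (2/7)
10. 1134.454ms @ 18/7 + 126.05ms (2/7)
11. 1260.504ms @ 20/7 + 126.05ms (2/7)
12. 1386.555ms @ 22/7 + 126.05ms (2/7)
13. 1512.605ms @ 24/7 + 126.05ms (2/7)
14. 1638.655ms @ 26/7 + 126.05ms (2/7)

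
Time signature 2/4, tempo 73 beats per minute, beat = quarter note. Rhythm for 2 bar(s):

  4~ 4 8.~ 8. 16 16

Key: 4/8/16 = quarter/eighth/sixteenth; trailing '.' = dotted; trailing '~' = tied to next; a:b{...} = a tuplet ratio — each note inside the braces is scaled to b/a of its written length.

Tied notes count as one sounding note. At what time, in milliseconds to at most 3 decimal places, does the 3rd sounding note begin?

1. 0.0ms @ 0 + 1643.836ms (2)
2. 1643.836ms @ 2 + 1232.877ms (3/2)
3. 2876.712ms @ 7/2 + 205.479ms (1/4)
4. 3082.192ms @ 15/4 + 205.479ms (1/4)

note 3 onset = 7/2b = 2876.712ms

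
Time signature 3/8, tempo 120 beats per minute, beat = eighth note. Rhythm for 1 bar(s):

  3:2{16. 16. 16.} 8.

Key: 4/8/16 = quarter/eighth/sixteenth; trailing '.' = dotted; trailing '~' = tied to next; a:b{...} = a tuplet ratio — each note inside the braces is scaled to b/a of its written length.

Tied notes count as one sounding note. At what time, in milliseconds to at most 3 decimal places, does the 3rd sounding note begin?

note 3 onset = 1b = 500.0ms

1. 0.0ms @ 0 + 250.0ms (1/2)
2. 250.0ms @ 1/2 + 250.0ms (1/2)
3. 500.0ms @ 1 + 250.0ms (1/2)
4. 750.0ms @ 3/2 + 750.0ms (3/2)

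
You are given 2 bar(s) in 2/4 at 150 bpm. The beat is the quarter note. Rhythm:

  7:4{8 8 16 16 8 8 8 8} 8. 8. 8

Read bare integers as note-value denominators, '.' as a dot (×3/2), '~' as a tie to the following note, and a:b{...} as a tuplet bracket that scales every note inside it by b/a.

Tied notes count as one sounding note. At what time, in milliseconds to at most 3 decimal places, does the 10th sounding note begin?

note 10 onset = 11/4b = 1100.0ms

1. 0.0ms @ 0 + 114.286ms (2/7)
2. 114.286ms @ 2/7 + 114.286ms (2/7)
3. 228.571ms @ 4/7 + 57.143ms (1/7)
4. 285.714ms @ 5/7 + 57.143ms (1/7)
5. 342.857ms @ 6/7 + 114.286ms (2/7)
6. 457.143ms @ 8/7 + 114.286ms (2/7)
7. 571.429ms @ 10/7 + 114.286ms (2/7)
8. 685.714ms @ 12/7 + 114.286ms (2/7)
9. 800.0ms @ 2 + 300.0ms (3/4)
10. 1100.0ms @ 11/4 + 300.0ms (3/4)
11. 1400.0ms @ 7/2 + 200.0ms (1/2)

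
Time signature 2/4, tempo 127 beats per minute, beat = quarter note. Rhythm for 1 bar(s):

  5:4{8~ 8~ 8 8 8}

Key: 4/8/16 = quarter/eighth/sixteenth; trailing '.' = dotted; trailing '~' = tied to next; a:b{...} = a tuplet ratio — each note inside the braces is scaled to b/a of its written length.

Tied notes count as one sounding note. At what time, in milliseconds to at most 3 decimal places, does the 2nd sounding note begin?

note 2 onset = 6/5b = 566.929ms

1. 0.0ms @ 0 + 566.929ms (6/5)
2. 566.929ms @ 6/5 + 188.976ms (2/5)
3. 755.906ms @ 8/5 + 188.976ms (2/5)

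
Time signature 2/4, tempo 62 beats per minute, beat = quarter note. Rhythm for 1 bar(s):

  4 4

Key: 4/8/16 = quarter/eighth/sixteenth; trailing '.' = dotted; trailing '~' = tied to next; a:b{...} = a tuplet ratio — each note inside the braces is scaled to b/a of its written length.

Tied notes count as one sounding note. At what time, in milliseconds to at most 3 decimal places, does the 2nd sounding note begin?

note 2 onset = 1b = 967.742ms

1. 0.0ms @ 0 + 967.742ms (1)
2. 967.742ms @ 1 + 967.742ms (1)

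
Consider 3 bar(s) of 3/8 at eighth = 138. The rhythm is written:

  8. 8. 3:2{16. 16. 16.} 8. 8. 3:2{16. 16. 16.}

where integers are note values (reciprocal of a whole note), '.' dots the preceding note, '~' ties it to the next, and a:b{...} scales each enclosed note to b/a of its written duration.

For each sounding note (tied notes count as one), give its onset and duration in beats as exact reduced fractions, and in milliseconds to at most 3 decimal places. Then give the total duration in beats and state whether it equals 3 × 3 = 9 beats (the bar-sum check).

1) 0.0ms=0b +652.174ms=3/2b
2) 652.174ms=3/2b +652.174ms=3/2b
3) 1304.348ms=3b +217.391ms=1/2b
4) 1521.739ms=7/2b +217.391ms=1/2b
5) 1739.13ms=4b +217.391ms=1/2b
6) 1956.522ms=9/2b +652.174ms=3/2b
7) 2608.696ms=6b +652.174ms=3/2b
8) 3260.87ms=15/2b +217.391ms=1/2b
9) 3478.261ms=8b +217.391ms=1/2b
10) 3695.652ms=17/2b +217.391ms=1/2b
Σ=9b of 9 (138bpm 3/8) — PASS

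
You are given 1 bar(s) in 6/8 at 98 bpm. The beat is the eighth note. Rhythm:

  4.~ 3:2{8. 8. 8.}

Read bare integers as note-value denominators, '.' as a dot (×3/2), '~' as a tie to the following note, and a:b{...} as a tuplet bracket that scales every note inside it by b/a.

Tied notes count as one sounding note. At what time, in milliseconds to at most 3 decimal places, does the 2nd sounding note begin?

1. 0.0ms @ 0 + 2448.98ms (4)
2. 2448.98ms @ 4 + 612.245ms (1)
3. 3061.224ms @ 5 + 612.245ms (1)

note 2 onset = 4b = 2448.98ms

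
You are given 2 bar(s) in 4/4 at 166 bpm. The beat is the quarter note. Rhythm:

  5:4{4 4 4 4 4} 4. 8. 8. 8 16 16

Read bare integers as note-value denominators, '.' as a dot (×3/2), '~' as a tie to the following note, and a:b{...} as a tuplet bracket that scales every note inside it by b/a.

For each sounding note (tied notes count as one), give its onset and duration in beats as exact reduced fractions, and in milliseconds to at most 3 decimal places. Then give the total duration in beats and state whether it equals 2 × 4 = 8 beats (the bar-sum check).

1) 0.0ms=0b +289.157ms=4/5b
2) 289.157ms=4/5b +289.157ms=4/5b
3) 578.313ms=8/5b +289.157ms=4/5b
4) 867.47ms=12/5b +289.157ms=4/5b
5) 1156.627ms=16/5b +289.157ms=4/5b
6) 1445.783ms=4b +542.169ms=3/2b
7) 1987.952ms=11/2b +271.084ms=3/4b
8) 2259.036ms=25/4b +271.084ms=3/4b
9) 2530.12ms=7b +180.723ms=1/2b
10) 2710.843ms=15/2b +90.361ms=1/4b
11) 2801.205ms=31/4b +90.361ms=1/4b
Σ=8b of 8 (166bpm 4/4) — PASS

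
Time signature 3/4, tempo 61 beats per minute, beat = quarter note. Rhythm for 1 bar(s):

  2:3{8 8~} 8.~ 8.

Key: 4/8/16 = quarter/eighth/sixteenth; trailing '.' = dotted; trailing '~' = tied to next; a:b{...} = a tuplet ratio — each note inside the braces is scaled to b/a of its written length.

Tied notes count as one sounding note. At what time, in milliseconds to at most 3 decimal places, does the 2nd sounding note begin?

note 2 onset = 3/4b = 737.705ms

1. 0.0ms @ 0 + 737.705ms (3/4)
2. 737.705ms @ 3/4 + 2213.115ms (9/4)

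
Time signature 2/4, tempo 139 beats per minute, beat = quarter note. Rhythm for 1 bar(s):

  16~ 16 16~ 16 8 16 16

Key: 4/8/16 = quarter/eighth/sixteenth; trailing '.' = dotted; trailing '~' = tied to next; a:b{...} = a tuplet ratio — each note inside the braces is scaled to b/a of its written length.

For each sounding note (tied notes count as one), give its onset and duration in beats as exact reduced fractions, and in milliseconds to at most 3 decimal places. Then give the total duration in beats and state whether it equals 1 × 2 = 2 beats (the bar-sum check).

1) 0.0ms=0b +215.827ms=1/2b
2) 215.827ms=1/2b +215.827ms=1/2b
3) 431.655ms=1b +215.827ms=1/2b
4) 647.482ms=3/2b +107.914ms=1/4b
5) 755.396ms=7/4b +107.914ms=1/4b
Σ=2b of 2 (139bpm 2/4) — PASS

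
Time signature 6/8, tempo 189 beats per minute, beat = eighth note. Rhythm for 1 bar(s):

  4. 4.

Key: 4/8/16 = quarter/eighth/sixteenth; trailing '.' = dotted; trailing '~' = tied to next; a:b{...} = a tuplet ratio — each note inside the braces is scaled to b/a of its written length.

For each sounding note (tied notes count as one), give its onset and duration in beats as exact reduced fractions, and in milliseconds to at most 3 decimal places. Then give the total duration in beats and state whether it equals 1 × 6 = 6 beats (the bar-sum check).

1) 0.0ms=0b +952.381ms=3b
2) 952.381ms=3b +952.381ms=3b
Σ=6b of 6 (189bpm 6/8) — PASS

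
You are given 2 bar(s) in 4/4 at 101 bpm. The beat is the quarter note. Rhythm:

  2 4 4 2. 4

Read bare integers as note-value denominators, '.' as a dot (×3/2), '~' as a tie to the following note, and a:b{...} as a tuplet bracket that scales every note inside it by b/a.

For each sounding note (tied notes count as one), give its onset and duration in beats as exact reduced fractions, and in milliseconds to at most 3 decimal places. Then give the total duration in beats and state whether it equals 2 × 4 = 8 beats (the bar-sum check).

1) 0.0ms=0b +1188.119ms=2b
2) 1188.119ms=2b +594.059ms=1b
3) 1782.178ms=3b +594.059ms=1b
4) 2376.238ms=4b +1782.178ms=3b
5) 4158.416ms=7b +594.059ms=1b
Σ=8b of 8 (101bpm 4/4) — PASS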